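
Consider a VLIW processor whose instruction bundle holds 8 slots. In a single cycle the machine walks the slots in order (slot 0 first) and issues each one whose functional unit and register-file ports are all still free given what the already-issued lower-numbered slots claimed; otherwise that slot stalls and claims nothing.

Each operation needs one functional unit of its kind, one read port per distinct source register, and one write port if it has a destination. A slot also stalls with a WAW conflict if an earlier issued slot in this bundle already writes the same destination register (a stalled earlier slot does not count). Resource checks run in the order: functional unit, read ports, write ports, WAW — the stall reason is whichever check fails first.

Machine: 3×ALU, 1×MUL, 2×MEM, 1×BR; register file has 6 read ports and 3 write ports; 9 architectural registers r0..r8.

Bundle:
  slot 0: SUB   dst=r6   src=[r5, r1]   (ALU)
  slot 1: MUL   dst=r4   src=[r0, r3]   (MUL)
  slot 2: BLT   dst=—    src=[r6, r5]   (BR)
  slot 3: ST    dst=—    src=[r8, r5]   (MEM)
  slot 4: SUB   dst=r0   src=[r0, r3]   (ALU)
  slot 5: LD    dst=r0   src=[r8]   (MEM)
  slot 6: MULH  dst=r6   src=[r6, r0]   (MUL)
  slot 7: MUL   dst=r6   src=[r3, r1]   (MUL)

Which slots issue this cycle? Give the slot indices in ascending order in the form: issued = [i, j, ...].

#0 ALU src=r5,r1 dispatched  <A:2 Mu:1 Ld:2 B:1 rd:4 wr:2>
#1 MUL src=r0,r3 dispatched  <A:2 Mu:0 Ld:2 B:1 rd:2 wr:1>
#2 BR src=r6,r5 dispatched  <A:2 Mu:0 Ld:2 B:0 rd:0 wr:1>
#3 MEM src=r8,r5 held:RD_PORT  <A:2 Mu:0 Ld:2 B:0 rd:0 wr:1>
#4 ALU src=r0,r3 held:RD_PORT  <A:2 Mu:0 Ld:2 B:0 rd:0 wr:1>
#5 MEM src=r8 held:RD_PORT  <A:2 Mu:0 Ld:2 B:0 rd:0 wr:1>
#6 MUL src=r6,r0 held:FU  <A:2 Mu:0 Ld:2 B:0 rd:0 wr:1>
#7 MUL src=r3,r1 held:FU  <A:2 Mu:0 Ld:2 B:0 rd:0 wr:1>

issued = [0, 1, 2]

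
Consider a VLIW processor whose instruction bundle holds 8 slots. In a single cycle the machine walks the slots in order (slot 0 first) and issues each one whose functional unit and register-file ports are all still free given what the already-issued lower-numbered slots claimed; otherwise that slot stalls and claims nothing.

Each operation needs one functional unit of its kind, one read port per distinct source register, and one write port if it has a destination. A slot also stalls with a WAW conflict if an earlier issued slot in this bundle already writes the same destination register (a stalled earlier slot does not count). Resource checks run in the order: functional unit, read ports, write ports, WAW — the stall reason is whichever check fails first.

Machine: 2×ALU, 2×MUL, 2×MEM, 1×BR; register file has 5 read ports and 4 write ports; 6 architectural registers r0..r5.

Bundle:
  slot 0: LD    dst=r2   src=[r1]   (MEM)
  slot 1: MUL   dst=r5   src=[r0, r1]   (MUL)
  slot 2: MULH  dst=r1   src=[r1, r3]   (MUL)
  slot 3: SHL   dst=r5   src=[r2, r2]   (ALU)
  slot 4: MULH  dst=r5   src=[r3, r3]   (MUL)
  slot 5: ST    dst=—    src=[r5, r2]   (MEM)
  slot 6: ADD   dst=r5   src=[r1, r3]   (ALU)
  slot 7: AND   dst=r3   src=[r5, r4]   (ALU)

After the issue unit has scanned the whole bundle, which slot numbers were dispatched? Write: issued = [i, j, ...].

issued = [0, 1, 2]

(0) want 1×MEM +1rd +1wr — yes → AL2|MU2|ME1|BR1|rd4|wr3
(1) want 1×MUL +2rd +1wr — yes → AL2|MU1|ME1|BR1|rd2|wr2
(2) want 1×MUL +2rd +1wr — yes → AL2|MU0|ME1|BR1|rd0|wr1
(3) want 1×ALU +1rd +1wr — RD_PORT → AL2|MU0|ME1|BR1|rd0|wr1
(4) want 1×MUL +1rd +1wr — FU → AL2|MU0|ME1|BR1|rd0|wr1
(5) want 1×MEM +2rd +0wr — RD_PORT → AL2|MU0|ME1|BR1|rd0|wr1
(6) want 1×ALU +2rd +1wr — RD_PORT → AL2|MU0|ME1|BR1|rd0|wr1
(7) want 1×ALU +2rd +1wr — RD_PORT → AL2|MU0|ME1|BR1|rd0|wr1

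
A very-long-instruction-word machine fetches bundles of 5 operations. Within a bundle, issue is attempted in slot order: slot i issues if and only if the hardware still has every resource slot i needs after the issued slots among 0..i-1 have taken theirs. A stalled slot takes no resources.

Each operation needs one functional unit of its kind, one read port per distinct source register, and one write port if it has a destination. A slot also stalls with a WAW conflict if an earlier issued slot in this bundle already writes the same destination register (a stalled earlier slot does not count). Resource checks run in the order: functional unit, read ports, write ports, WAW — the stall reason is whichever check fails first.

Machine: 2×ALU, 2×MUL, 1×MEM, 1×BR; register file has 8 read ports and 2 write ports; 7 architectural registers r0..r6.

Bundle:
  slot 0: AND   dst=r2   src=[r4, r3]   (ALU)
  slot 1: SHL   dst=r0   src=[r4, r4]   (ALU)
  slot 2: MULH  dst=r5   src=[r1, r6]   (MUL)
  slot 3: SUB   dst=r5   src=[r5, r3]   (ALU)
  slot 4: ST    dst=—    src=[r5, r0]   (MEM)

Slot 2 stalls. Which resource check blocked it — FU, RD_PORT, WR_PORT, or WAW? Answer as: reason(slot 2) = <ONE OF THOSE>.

  0. ALU→r2 ⇒ go  {1A/2Mu/1Ld/1B | 6r 1w}
  1. ALU→r0 ⇒ go  {0A/2Mu/1Ld/1B | 5r 0w}
  2. MUL→r5 ⇒ no(WR_PORT)  {0A/2Mu/1Ld/1B | 5r 0w}
  3. ALU→r5 ⇒ no(FU)  {0A/2Mu/1Ld/1B | 5r 0w}
  4. MEM ⇒ go  {0A/2Mu/0Ld/1B | 3r 0w}

reason(slot 2) = WR_PORT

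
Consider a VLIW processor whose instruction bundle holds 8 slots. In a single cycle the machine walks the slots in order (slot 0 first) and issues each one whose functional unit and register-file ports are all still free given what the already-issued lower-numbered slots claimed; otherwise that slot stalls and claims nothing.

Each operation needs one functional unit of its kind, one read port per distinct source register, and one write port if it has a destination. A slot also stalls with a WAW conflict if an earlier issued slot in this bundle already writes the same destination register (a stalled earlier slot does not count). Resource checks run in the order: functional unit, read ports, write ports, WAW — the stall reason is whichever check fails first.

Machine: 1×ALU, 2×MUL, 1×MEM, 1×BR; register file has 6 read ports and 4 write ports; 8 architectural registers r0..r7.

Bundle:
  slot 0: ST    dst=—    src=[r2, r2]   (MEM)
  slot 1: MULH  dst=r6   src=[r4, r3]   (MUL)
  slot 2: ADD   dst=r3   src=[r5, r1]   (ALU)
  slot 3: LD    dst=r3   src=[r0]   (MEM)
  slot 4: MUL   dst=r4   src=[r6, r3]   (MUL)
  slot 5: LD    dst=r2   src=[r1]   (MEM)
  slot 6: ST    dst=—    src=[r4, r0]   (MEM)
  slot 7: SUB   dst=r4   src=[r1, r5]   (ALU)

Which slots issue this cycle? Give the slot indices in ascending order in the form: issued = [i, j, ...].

#0 MEM src=r2,r2 dispatched  <A:1 Mu:2 Ld:0 B:1 rd:5 wr:4>
#1 MUL src=r4,r3 dispatched  <A:1 Mu:1 Ld:0 B:1 rd:3 wr:3>
#2 ALU src=r5,r1 dispatched  <A:0 Mu:1 Ld:0 B:1 rd:1 wr:2>
#3 MEM src=r0 held:FU  <A:0 Mu:1 Ld:0 B:1 rd:1 wr:2>
#4 MUL src=r6,r3 held:RD_PORT  <A:0 Mu:1 Ld:0 B:1 rd:1 wr:2>
#5 MEM src=r1 held:FU  <A:0 Mu:1 Ld:0 B:1 rd:1 wr:2>
#6 MEM src=r4,r0 held:FU  <A:0 Mu:1 Ld:0 B:1 rd:1 wr:2>
#7 ALU src=r1,r5 held:FU  <A:0 Mu:1 Ld:0 B:1 rd:1 wr:2>

issued = [0, 1, 2]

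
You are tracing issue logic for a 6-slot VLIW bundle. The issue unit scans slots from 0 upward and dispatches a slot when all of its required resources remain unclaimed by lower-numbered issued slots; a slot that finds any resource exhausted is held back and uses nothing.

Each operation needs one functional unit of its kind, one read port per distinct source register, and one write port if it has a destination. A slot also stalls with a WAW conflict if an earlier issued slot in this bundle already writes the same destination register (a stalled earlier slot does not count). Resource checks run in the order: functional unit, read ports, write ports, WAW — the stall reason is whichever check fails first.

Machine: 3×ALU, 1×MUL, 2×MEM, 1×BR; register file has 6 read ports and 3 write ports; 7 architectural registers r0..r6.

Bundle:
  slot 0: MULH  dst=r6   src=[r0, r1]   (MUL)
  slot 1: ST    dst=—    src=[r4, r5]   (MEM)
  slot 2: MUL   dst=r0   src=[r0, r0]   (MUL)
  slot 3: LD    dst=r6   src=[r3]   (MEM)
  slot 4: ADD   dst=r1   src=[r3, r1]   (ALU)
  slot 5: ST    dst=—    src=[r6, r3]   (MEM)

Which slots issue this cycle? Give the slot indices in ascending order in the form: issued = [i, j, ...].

  0. MUL→r6 ⇒ go  {3A/0Mu/2Ld/1B | 4r 2w}
  1. MEM ⇒ go  {3A/0Mu/1Ld/1B | 2r 2w}
  2. MUL→r0 ⇒ no(FU)  {3A/0Mu/1Ld/1B | 2r 2w}
  3. MEM→r6 ⇒ no(WAW)  {3A/0Mu/1Ld/1B | 2r 2w}
  4. ALU→r1 ⇒ go  {2A/0Mu/1Ld/1B | 0r 1w}
  5. MEM ⇒ no(RD_PORT)  {2A/0Mu/1Ld/1B | 0r 1w}

issued = [0, 1, 4]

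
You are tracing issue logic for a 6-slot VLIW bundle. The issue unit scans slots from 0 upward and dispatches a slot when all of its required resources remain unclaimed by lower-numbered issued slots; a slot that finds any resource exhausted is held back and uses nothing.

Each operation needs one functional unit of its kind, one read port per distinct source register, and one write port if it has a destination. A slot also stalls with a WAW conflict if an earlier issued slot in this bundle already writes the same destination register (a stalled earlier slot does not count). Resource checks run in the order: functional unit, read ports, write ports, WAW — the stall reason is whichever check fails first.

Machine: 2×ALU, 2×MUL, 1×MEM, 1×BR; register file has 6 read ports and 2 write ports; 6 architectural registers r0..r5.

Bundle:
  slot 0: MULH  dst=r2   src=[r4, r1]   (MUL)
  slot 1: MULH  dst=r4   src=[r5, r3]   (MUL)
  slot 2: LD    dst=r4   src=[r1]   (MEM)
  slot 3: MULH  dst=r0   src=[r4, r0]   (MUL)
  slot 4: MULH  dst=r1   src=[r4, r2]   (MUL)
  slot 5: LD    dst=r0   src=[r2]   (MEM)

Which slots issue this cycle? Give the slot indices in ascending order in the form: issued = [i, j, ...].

issued = [0, 1]

slot 0 (MUL): ISSUE — free A2,Mu1,Ld1,B1 rp4 wp1
slot 1 (MUL): ISSUE — free A2,Mu0,Ld1,B1 rp2 wp0
slot 2 (MEM): stall WR_PORT — free A2,Mu0,Ld1,B1 rp2 wp0
slot 3 (MUL): stall FU — free A2,Mu0,Ld1,B1 rp2 wp0
slot 4 (MUL): stall FU — free A2,Mu0,Ld1,B1 rp2 wp0
slot 5 (MEM): stall WR_PORT — free A2,Mu0,Ld1,B1 rp2 wp0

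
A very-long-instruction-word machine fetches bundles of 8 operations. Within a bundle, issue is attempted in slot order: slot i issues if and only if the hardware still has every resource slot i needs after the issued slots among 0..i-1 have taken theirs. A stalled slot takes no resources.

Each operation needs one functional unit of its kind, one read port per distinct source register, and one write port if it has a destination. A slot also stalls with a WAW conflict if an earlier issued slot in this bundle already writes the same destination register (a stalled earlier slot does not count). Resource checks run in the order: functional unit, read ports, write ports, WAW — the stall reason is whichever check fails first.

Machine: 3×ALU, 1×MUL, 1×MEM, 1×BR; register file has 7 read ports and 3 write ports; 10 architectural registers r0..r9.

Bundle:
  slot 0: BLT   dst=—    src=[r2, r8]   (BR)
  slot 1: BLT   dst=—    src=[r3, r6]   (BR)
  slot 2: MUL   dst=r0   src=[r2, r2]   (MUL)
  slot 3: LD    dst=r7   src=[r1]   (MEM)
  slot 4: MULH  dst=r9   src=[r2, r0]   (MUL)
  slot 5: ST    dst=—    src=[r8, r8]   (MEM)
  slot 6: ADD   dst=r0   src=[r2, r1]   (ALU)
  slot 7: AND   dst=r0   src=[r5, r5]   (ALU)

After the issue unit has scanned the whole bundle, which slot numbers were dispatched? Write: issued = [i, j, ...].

slot 0 (BR): ISSUE — free A3,Mu1,Ld1,B0 rp5 wp3
slot 1 (BR): stall FU — free A3,Mu1,Ld1,B0 rp5 wp3
slot 2 (MUL): ISSUE — free A3,Mu0,Ld1,B0 rp4 wp2
slot 3 (MEM): ISSUE — free A3,Mu0,Ld0,B0 rp3 wp1
slot 4 (MUL): stall FU — free A3,Mu0,Ld0,B0 rp3 wp1
slot 5 (MEM): stall FU — free A3,Mu0,Ld0,B0 rp3 wp1
slot 6 (ALU): stall WAW — free A3,Mu0,Ld0,B0 rp3 wp1
slot 7 (ALU): stall WAW — free A3,Mu0,Ld0,B0 rp3 wp1

issued = [0, 2, 3]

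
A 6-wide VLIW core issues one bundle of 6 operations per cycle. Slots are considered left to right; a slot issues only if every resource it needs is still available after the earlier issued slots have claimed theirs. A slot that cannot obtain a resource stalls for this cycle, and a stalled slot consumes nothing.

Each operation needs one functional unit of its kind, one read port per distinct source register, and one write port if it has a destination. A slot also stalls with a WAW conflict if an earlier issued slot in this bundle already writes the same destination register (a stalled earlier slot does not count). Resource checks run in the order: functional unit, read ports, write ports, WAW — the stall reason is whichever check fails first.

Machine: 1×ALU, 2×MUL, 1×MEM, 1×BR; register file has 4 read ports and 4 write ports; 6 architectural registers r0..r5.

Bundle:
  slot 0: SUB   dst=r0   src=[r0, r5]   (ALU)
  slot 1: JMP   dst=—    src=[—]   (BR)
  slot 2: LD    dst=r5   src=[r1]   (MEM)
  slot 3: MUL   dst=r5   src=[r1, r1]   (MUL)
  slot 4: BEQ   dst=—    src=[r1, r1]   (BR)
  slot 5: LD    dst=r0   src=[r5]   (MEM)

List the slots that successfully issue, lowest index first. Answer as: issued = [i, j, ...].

slot 0 (ALU): ISSUE — free A0,Mu2,Ld1,B1 rp2 wp3
slot 1 (BR): ISSUE — free A0,Mu2,Ld1,B0 rp2 wp3
slot 2 (MEM): ISSUE — free A0,Mu2,Ld0,B0 rp1 wp2
slot 3 (MUL): stall WAW — free A0,Mu2,Ld0,B0 rp1 wp2
slot 4 (BR): stall FU — free A0,Mu2,Ld0,B0 rp1 wp2
slot 5 (MEM): stall FU — free A0,Mu2,Ld0,B0 rp1 wp2

issued = [0, 1, 2]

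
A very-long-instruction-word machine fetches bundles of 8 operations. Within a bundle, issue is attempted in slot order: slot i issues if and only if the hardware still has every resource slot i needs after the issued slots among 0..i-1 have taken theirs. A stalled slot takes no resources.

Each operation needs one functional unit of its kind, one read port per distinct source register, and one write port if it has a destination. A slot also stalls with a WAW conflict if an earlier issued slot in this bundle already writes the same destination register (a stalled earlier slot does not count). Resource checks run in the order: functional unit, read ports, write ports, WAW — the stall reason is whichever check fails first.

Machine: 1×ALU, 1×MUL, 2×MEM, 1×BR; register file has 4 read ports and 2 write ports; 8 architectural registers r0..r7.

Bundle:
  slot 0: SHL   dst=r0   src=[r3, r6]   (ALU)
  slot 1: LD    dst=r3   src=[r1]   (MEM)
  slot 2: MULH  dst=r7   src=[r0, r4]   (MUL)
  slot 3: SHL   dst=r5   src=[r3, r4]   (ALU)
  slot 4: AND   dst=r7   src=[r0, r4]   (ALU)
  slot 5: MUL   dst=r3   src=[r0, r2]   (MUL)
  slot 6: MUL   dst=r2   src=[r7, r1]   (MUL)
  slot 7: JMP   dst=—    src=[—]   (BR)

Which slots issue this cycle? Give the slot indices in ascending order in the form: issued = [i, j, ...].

[0] ALU needs rd=2 wr=1: ok; after: ALU=0 MUL=1 MEM=2 BR=1, R=2, W=1
[1] MEM needs rd=1 wr=1: ok; after: ALU=0 MUL=1 MEM=1 BR=1, R=1, W=0
[2] MUL needs rd=2 wr=1: RD_PORT; after: ALU=0 MUL=1 MEM=1 BR=1, R=1, W=0
[3] ALU needs rd=2 wr=1: FU; after: ALU=0 MUL=1 MEM=1 BR=1, R=1, W=0
[4] ALU needs rd=2 wr=1: FU; after: ALU=0 MUL=1 MEM=1 BR=1, R=1, W=0
[5] MUL needs rd=2 wr=1: RD_PORT; after: ALU=0 MUL=1 MEM=1 BR=1, R=1, W=0
[6] MUL needs rd=2 wr=1: RD_PORT; after: ALU=0 MUL=1 MEM=1 BR=1, R=1, W=0
[7] BR needs rd=0 wr=0: ok; after: ALU=0 MUL=1 MEM=1 BR=0, R=1, W=0

issued = [0, 1, 7]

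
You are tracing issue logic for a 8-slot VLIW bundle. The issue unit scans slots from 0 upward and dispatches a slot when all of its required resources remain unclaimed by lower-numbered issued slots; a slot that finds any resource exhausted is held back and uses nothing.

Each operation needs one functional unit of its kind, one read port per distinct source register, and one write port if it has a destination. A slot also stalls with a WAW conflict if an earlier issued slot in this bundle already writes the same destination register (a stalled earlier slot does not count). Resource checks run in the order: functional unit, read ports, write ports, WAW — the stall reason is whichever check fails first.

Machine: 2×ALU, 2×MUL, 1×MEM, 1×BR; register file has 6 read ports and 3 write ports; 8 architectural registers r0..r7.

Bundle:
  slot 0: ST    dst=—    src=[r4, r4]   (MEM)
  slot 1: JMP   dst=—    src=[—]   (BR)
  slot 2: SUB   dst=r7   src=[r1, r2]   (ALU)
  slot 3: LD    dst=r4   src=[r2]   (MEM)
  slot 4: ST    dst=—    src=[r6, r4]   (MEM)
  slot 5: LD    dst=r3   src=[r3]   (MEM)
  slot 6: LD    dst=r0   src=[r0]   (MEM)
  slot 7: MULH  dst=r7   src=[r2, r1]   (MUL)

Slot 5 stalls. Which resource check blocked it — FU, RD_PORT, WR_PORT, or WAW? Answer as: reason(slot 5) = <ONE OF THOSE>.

reason(slot 5) = FU

#0 MEM src=r4,r4 dispatched  <A:2 Mu:2 Ld:0 B:1 rd:5 wr:3>
#1 BR src=- dispatched  <A:2 Mu:2 Ld:0 B:0 rd:5 wr:3>
#2 ALU src=r1,r2 dispatched  <A:1 Mu:2 Ld:0 B:0 rd:3 wr:2>
#3 MEM src=r2 held:FU  <A:1 Mu:2 Ld:0 B:0 rd:3 wr:2>
#4 MEM src=r6,r4 held:FU  <A:1 Mu:2 Ld:0 B:0 rd:3 wr:2>
#5 MEM src=r3 held:FU  <A:1 Mu:2 Ld:0 B:0 rd:3 wr:2>
#6 MEM src=r0 held:FU  <A:1 Mu:2 Ld:0 B:0 rd:3 wr:2>
#7 MUL src=r2,r1 held:WAW  <A:1 Mu:2 Ld:0 B:0 rd:3 wr:2>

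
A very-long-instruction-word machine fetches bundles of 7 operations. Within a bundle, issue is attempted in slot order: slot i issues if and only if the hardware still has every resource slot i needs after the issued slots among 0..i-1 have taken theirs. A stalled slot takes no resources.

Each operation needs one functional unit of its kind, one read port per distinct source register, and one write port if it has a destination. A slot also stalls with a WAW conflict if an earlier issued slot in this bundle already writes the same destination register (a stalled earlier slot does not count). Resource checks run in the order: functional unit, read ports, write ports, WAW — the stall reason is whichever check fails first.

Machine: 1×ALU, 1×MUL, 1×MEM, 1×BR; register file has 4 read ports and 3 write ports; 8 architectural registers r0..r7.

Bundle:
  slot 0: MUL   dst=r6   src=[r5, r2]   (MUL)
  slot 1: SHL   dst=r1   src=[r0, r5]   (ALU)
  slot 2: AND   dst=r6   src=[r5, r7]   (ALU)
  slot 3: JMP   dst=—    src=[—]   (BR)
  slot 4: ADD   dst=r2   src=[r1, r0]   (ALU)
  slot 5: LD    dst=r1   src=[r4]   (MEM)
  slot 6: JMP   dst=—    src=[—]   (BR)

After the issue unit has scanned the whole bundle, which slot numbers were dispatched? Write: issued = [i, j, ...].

(0) want 1×MUL +2rd +1wr — yes → AL1|MU0|ME1|BR1|rd2|wr2
(1) want 1×ALU +2rd +1wr — yes → AL0|MU0|ME1|BR1|rd0|wr1
(2) want 1×ALU +2rd +1wr — FU → AL0|MU0|ME1|BR1|rd0|wr1
(3) want 1×BR +0rd +0wr — yes → AL0|MU0|ME1|BR0|rd0|wr1
(4) want 1×ALU +2rd +1wr — FU → AL0|MU0|ME1|BR0|rd0|wr1
(5) want 1×MEM +1rd +1wr — RD_PORT → AL0|MU0|ME1|BR0|rd0|wr1
(6) want 1×BR +0rd +0wr — FU → AL0|MU0|ME1|BR0|rd0|wr1

issued = [0, 1, 3]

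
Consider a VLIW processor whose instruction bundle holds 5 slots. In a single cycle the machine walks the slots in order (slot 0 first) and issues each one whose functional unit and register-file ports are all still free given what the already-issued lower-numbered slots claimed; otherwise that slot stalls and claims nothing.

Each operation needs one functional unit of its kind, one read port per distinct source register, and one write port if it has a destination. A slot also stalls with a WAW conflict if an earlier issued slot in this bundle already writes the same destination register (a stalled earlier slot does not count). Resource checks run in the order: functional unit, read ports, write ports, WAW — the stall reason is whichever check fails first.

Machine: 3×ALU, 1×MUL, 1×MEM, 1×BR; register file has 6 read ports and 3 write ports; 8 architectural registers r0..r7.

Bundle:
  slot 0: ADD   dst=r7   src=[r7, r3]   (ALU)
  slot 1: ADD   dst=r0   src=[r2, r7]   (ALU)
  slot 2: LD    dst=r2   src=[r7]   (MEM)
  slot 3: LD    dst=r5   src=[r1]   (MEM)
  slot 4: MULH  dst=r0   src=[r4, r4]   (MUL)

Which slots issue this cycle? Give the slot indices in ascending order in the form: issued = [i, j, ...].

issued = [0, 1, 2]

#0 ALU src=r7,r3 dispatched  <A:2 Mu:1 Ld:1 B:1 rd:4 wr:2>
#1 ALU src=r2,r7 dispatched  <A:1 Mu:1 Ld:1 B:1 rd:2 wr:1>
#2 MEM src=r7 dispatched  <A:1 Mu:1 Ld:0 B:1 rd:1 wr:0>
#3 MEM src=r1 held:FU  <A:1 Mu:1 Ld:0 B:1 rd:1 wr:0>
#4 MUL src=r4,r4 held:WR_PORT  <A:1 Mu:1 Ld:0 B:1 rd:1 wr:0>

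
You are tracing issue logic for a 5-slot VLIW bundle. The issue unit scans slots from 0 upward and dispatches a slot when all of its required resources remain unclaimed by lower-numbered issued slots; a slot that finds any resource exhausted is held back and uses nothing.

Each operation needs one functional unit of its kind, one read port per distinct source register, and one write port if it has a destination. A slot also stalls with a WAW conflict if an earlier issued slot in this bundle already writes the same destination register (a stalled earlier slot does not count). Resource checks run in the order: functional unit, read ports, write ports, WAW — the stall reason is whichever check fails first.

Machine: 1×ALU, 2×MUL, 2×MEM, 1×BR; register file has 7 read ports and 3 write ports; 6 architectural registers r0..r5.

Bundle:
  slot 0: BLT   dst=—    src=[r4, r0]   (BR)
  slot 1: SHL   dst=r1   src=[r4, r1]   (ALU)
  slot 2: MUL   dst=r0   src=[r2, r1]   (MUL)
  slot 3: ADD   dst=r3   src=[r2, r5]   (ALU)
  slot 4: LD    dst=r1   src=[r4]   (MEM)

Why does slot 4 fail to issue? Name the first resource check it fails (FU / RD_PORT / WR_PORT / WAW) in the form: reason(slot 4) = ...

reason(slot 4) = WAW

(0) want 1×BR +2rd +0wr — yes → AL1|MU2|ME2|BR0|rd5|wr3
(1) want 1×ALU +2rd +1wr — yes → AL0|MU2|ME2|BR0|rd3|wr2
(2) want 1×MUL +2rd +1wr — yes → AL0|MU1|ME2|BR0|rd1|wr1
(3) want 1×ALU +2rd +1wr — FU → AL0|MU1|ME2|BR0|rd1|wr1
(4) want 1×MEM +1rd +1wr — WAW → AL0|MU1|ME2|BR0|rd1|wr1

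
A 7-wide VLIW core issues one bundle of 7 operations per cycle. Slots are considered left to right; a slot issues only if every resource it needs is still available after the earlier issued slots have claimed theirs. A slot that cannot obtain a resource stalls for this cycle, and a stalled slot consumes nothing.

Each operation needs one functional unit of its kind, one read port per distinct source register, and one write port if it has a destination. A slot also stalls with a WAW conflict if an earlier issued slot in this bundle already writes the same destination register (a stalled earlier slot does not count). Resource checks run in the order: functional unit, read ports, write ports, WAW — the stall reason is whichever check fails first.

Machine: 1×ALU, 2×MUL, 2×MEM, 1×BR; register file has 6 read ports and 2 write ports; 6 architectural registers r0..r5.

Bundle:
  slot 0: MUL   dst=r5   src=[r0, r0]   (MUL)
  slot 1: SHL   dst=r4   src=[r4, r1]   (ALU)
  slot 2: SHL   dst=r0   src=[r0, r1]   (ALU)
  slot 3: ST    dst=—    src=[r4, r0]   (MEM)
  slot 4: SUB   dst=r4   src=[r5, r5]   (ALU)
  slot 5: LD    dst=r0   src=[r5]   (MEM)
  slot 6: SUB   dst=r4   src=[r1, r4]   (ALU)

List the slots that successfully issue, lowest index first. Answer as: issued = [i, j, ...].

#0 MUL src=r0,r0 dispatched  <A:1 Mu:1 Ld:2 B:1 rd:5 wr:1>
#1 ALU src=r4,r1 dispatched  <A:0 Mu:1 Ld:2 B:1 rd:3 wr:0>
#2 ALU src=r0,r1 held:FU  <A:0 Mu:1 Ld:2 B:1 rd:3 wr:0>
#3 MEM src=r4,r0 dispatched  <A:0 Mu:1 Ld:1 B:1 rd:1 wr:0>
#4 ALU src=r5,r5 held:FU  <A:0 Mu:1 Ld:1 B:1 rd:1 wr:0>
#5 MEM src=r5 held:WR_PORT  <A:0 Mu:1 Ld:1 B:1 rd:1 wr:0>
#6 ALU src=r1,r4 held:FU  <A:0 Mu:1 Ld:1 B:1 rd:1 wr:0>

issued = [0, 1, 3]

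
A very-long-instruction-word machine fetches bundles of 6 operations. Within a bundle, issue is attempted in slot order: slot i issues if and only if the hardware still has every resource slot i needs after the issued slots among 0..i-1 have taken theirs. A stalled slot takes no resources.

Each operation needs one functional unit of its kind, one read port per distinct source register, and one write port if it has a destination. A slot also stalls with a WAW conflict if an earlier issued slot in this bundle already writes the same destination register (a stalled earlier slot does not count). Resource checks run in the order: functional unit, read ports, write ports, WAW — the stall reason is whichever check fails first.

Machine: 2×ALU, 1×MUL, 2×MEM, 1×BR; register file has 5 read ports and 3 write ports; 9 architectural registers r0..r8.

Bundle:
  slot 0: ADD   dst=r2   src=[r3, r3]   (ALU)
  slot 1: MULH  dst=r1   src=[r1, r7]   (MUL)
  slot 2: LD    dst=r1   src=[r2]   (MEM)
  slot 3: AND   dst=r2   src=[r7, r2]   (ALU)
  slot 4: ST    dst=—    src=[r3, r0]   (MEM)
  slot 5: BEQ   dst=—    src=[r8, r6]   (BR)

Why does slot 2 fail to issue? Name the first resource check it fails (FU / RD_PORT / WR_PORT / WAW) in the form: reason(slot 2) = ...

reason(slot 2) = WAW

  0. ALU→r2 ⇒ go  {1A/1Mu/2Ld/1B | 4r 2w}
  1. MUL→r1 ⇒ go  {1A/0Mu/2Ld/1B | 2r 1w}
  2. MEM→r1 ⇒ no(WAW)  {1A/0Mu/2Ld/1B | 2r 1w}
  3. ALU→r2 ⇒ no(WAW)  {1A/0Mu/2Ld/1B | 2r 1w}
  4. MEM ⇒ go  {1A/0Mu/1Ld/1B | 0r 1w}
  5. BR ⇒ no(RD_PORT)  {1A/0Mu/1Ld/1B | 0r 1w}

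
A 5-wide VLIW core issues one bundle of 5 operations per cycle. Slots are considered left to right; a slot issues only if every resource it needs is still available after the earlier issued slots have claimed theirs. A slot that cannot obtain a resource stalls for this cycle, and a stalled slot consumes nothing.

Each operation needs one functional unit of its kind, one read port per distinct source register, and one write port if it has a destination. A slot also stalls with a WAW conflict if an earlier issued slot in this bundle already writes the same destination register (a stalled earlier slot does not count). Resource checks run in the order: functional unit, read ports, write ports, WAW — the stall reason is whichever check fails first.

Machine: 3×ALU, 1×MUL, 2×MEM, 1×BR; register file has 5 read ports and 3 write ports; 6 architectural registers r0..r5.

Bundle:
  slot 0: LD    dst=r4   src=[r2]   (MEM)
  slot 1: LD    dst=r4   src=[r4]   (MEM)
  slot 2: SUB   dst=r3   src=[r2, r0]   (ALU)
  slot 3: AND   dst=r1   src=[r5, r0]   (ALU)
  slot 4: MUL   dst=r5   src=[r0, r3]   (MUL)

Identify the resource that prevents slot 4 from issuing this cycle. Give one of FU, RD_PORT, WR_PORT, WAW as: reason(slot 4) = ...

#0 MEM src=r2 dispatched  <A:3 Mu:1 Ld:1 B:1 rd:4 wr:2>
#1 MEM src=r4 held:WAW  <A:3 Mu:1 Ld:1 B:1 rd:4 wr:2>
#2 ALU src=r2,r0 dispatched  <A:2 Mu:1 Ld:1 B:1 rd:2 wr:1>
#3 ALU src=r5,r0 dispatched  <A:1 Mu:1 Ld:1 B:1 rd:0 wr:0>
#4 MUL src=r0,r3 held:RD_PORT  <A:1 Mu:1 Ld:1 B:1 rd:0 wr:0>

reason(slot 4) = RD_PORT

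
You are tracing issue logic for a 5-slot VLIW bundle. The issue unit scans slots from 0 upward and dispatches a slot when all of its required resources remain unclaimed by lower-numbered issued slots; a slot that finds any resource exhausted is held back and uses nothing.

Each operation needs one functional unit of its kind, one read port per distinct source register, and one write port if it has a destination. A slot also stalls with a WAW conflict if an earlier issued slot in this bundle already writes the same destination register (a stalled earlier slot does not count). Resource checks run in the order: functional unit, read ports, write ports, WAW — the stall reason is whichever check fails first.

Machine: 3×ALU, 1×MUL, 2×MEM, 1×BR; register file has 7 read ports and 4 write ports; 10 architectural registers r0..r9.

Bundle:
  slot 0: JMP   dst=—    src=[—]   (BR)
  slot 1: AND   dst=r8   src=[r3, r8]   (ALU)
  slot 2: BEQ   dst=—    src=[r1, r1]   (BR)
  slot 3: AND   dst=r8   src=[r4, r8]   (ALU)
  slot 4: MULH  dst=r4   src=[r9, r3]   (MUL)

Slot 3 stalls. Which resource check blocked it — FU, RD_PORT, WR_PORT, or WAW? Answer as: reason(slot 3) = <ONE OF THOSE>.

reason(slot 3) = WAW

(0) want 1×BR +0rd +0wr — yes → AL3|MU1|ME2|BR0|rd7|wr4
(1) want 1×ALU +2rd +1wr — yes → AL2|MU1|ME2|BR0|rd5|wr3
(2) want 1×BR +1rd +0wr — FU → AL2|MU1|ME2|BR0|rd5|wr3
(3) want 1×ALU +2rd +1wr — WAW → AL2|MU1|ME2|BR0|rd5|wr3
(4) want 1×MUL +2rd +1wr — yes → AL2|MU0|ME2|BR0|rd3|wr2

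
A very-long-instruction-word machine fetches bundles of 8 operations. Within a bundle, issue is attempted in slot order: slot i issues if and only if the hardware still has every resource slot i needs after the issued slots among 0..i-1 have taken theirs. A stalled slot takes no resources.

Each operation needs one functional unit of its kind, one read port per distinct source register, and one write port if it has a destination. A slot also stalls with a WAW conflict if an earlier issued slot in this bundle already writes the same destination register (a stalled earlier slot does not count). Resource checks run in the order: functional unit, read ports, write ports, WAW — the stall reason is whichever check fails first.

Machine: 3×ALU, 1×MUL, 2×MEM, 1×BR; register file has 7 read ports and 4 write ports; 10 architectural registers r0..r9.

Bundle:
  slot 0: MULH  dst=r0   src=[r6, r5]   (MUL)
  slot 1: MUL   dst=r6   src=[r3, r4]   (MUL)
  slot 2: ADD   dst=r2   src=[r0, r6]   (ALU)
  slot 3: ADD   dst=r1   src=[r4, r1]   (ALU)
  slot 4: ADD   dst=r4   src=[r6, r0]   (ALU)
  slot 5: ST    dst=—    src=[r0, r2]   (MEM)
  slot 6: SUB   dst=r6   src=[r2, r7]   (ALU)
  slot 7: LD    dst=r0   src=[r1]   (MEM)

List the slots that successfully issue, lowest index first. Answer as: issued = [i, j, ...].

(0) want 1×MUL +2rd +1wr — yes → AL3|MU0|ME2|BR1|rd5|wr3
(1) want 1×MUL +2rd +1wr — FU → AL3|MU0|ME2|BR1|rd5|wr3
(2) want 1×ALU +2rd +1wr — yes → AL2|MU0|ME2|BR1|rd3|wr2
(3) want 1×ALU +2rd +1wr — yes → AL1|MU0|ME2|BR1|rd1|wr1
(4) want 1×ALU +2rd +1wr — RD_PORT → AL1|MU0|ME2|BR1|rd1|wr1
(5) want 1×MEM +2rd +0wr — RD_PORT → AL1|MU0|ME2|BR1|rd1|wr1
(6) want 1×ALU +2rd +1wr — RD_PORT → AL1|MU0|ME2|BR1|rd1|wr1
(7) want 1×MEM +1rd +1wr — WAW → AL1|MU0|ME2|BR1|rd1|wr1

issued = [0, 2, 3]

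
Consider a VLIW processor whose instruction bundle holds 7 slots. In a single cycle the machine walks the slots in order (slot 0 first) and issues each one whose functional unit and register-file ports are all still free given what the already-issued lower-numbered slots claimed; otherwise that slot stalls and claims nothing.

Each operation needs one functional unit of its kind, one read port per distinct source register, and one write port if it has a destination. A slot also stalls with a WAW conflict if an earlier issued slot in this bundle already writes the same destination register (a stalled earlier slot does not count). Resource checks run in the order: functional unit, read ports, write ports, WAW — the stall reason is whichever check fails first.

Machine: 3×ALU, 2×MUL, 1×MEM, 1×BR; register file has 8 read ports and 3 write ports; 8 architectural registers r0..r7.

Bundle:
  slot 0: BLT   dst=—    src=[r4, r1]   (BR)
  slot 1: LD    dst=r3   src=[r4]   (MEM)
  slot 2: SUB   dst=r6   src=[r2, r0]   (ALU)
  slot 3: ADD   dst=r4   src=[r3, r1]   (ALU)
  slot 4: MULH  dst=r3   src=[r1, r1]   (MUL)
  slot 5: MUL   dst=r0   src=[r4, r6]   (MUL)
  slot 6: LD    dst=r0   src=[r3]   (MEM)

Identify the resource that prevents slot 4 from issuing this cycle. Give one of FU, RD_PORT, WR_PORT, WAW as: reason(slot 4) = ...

[0] BR needs rd=2 wr=0: ok; after: ALU=3 MUL=2 MEM=1 BR=0, R=6, W=3
[1] MEM needs rd=1 wr=1: ok; after: ALU=3 MUL=2 MEM=0 BR=0, R=5, W=2
[2] ALU needs rd=2 wr=1: ok; after: ALU=2 MUL=2 MEM=0 BR=0, R=3, W=1
[3] ALU needs rd=2 wr=1: ok; after: ALU=1 MUL=2 MEM=0 BR=0, R=1, W=0
[4] MUL needs rd=1 wr=1: WR_PORT; after: ALU=1 MUL=2 MEM=0 BR=0, R=1, W=0
[5] MUL needs rd=2 wr=1: RD_PORT; after: ALU=1 MUL=2 MEM=0 BR=0, R=1, W=0
[6] MEM needs rd=1 wr=1: FU; after: ALU=1 MUL=2 MEM=0 BR=0, R=1, W=0

reason(slot 4) = WR_PORT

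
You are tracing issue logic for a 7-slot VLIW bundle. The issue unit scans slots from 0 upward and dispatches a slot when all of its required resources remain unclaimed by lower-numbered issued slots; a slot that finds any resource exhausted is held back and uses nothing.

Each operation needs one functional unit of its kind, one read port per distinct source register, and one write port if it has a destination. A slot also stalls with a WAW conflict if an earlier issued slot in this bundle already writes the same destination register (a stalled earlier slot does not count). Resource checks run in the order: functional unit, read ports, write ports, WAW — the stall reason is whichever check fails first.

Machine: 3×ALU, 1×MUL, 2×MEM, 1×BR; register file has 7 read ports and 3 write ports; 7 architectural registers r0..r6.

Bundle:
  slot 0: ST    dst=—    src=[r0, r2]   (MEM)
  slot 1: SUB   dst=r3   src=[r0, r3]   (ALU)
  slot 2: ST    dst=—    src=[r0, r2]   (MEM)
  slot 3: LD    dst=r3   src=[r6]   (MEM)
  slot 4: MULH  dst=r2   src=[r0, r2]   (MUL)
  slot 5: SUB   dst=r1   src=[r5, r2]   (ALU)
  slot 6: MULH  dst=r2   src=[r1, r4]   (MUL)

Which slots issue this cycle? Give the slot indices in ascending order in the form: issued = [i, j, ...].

slot 0 (MEM): ISSUE — free A3,Mu1,Ld1,B1 rp5 wp3
slot 1 (ALU): ISSUE — free A2,Mu1,Ld1,B1 rp3 wp2
slot 2 (MEM): ISSUE — free A2,Mu1,Ld0,B1 rp1 wp2
slot 3 (MEM): stall FU — free A2,Mu1,Ld0,B1 rp1 wp2
slot 4 (MUL): stall RD_PORT — free A2,Mu1,Ld0,B1 rp1 wp2
slot 5 (ALU): stall RD_PORT — free A2,Mu1,Ld0,B1 rp1 wp2
slot 6 (MUL): stall RD_PORT — free A2,Mu1,Ld0,B1 rp1 wp2

issued = [0, 1, 2]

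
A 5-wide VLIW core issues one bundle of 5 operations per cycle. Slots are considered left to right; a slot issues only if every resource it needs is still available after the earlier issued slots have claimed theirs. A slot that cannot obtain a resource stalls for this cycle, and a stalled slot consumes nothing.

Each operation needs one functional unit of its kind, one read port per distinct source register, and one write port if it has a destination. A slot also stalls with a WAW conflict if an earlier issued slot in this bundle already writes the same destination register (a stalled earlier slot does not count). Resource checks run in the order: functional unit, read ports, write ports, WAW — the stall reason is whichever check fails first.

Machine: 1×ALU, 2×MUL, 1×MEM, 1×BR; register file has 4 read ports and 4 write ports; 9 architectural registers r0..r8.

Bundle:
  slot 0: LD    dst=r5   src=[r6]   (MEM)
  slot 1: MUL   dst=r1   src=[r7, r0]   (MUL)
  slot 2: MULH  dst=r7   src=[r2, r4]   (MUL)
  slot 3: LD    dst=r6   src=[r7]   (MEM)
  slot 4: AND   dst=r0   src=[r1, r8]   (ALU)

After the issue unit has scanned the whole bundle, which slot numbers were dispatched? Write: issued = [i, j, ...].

slot 0 (MEM): ISSUE — free A1,Mu2,Ld0,B1 rp3 wp3
slot 1 (MUL): ISSUE — free A1,Mu1,Ld0,B1 rp1 wp2
slot 2 (MUL): stall RD_PORT — free A1,Mu1,Ld0,B1 rp1 wp2
slot 3 (MEM): stall FU — free A1,Mu1,Ld0,B1 rp1 wp2
slot 4 (ALU): stall RD_PORT — free A1,Mu1,Ld0,B1 rp1 wp2

issued = [0, 1]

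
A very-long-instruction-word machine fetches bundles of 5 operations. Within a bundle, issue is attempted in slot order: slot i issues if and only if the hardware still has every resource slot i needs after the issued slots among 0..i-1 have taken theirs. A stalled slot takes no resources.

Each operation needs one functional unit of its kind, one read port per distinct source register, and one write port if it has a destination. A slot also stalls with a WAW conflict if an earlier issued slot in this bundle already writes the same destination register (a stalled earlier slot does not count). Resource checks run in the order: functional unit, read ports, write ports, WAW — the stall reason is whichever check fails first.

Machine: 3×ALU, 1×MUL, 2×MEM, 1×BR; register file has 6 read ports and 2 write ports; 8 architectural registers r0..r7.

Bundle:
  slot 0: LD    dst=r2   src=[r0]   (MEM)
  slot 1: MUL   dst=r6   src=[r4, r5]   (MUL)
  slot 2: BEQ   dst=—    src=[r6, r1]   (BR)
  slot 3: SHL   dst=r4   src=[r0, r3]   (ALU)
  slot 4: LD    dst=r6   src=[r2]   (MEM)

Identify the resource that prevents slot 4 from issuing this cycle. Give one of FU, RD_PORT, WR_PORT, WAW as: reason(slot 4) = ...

reason(slot 4) = WR_PORT

  0. MEM→r2 ⇒ go  {3A/1Mu/1Ld/1B | 5r 1w}
  1. MUL→r6 ⇒ go  {3A/0Mu/1Ld/1B | 3r 0w}
  2. BR ⇒ go  {3A/0Mu/1Ld/0B | 1r 0w}
  3. ALU→r4 ⇒ no(RD_PORT)  {3A/0Mu/1Ld/0B | 1r 0w}
  4. MEM→r6 ⇒ no(WR_PORT)  {3A/0Mu/1Ld/0B | 1r 0w}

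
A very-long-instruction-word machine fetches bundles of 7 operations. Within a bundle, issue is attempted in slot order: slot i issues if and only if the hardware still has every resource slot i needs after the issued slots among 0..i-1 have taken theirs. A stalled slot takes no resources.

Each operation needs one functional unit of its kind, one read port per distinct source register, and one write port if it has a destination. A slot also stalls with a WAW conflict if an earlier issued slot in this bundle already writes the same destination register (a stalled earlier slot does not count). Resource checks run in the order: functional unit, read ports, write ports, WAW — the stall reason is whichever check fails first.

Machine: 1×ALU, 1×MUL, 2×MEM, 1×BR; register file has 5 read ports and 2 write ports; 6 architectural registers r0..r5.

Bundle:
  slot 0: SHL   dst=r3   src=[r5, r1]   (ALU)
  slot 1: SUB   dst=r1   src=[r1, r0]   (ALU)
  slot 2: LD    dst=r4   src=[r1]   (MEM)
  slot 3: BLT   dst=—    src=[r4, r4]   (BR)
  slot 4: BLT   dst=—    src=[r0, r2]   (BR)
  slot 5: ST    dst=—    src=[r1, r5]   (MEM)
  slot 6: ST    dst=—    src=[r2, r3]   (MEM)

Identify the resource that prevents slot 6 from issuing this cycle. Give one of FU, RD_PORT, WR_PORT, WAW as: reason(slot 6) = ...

  0. ALU→r3 ⇒ go  {0A/1Mu/2Ld/1B | 3r 1w}
  1. ALU→r1 ⇒ no(FU)  {0A/1Mu/2Ld/1B | 3r 1w}
  2. MEM→r4 ⇒ go  {0A/1Mu/1Ld/1B | 2r 0w}
  3. BR ⇒ go  {0A/1Mu/1Ld/0B | 1r 0w}
  4. BR ⇒ no(FU)  {0A/1Mu/1Ld/0B | 1r 0w}
  5. MEM ⇒ no(RD_PORT)  {0A/1Mu/1Ld/0B | 1r 0w}
  6. MEM ⇒ no(RD_PORT)  {0A/1Mu/1Ld/0B | 1r 0w}

reason(slot 6) = RD_PORT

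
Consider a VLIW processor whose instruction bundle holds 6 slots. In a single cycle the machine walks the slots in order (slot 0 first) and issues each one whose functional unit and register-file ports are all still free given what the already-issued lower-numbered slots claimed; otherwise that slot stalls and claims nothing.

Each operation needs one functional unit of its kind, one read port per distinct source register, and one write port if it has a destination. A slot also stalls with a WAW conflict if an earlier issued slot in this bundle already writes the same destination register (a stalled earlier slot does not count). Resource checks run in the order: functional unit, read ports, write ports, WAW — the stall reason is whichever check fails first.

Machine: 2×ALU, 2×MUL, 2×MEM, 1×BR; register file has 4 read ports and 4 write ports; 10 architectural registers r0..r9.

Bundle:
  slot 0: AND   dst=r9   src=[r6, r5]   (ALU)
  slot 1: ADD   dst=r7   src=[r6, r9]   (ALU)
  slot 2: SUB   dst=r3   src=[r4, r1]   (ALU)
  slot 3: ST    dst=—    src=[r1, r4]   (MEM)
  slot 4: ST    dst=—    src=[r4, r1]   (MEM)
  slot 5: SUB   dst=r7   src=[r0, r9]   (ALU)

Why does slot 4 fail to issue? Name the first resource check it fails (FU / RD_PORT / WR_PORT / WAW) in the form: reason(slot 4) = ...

#0 ALU src=r6,r5 dispatched  <A:1 Mu:2 Ld:2 B:1 rd:2 wr:3>
#1 ALU src=r6,r9 dispatched  <A:0 Mu:2 Ld:2 B:1 rd:0 wr:2>
#2 ALU src=r4,r1 held:FU  <A:0 Mu:2 Ld:2 B:1 rd:0 wr:2>
#3 MEM src=r1,r4 held:RD_PORT  <A:0 Mu:2 Ld:2 B:1 rd:0 wr:2>
#4 MEM src=r4,r1 held:RD_PORT  <A:0 Mu:2 Ld:2 B:1 rd:0 wr:2>
#5 ALU src=r0,r9 held:FU  <A:0 Mu:2 Ld:2 B:1 rd:0 wr:2>

reason(slot 4) = RD_PORT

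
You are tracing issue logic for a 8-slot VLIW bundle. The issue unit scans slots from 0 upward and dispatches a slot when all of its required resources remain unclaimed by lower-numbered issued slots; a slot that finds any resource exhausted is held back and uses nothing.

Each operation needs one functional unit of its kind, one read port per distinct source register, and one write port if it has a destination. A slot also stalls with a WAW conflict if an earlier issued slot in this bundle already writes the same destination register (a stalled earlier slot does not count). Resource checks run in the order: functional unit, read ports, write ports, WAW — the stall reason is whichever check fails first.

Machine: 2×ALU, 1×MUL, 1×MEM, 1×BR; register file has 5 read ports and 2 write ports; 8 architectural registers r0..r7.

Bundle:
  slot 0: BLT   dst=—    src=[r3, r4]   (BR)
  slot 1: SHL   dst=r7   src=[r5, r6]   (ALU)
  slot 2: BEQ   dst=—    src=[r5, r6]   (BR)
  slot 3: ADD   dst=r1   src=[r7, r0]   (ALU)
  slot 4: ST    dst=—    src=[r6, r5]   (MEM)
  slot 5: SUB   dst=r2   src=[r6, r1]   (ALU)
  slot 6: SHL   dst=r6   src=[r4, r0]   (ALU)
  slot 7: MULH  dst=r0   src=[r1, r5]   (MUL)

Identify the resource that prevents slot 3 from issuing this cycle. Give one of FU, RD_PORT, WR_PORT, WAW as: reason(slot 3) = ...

#0 BR src=r3,r4 dispatched  <A:2 Mu:1 Ld:1 B:0 rd:3 wr:2>
#1 ALU src=r5,r6 dispatched  <A:1 Mu:1 Ld:1 B:0 rd:1 wr:1>
#2 BR src=r5,r6 held:FU  <A:1 Mu:1 Ld:1 B:0 rd:1 wr:1>
#3 ALU src=r7,r0 held:RD_PORT  <A:1 Mu:1 Ld:1 B:0 rd:1 wr:1>
#4 MEM src=r6,r5 held:RD_PORT  <A:1 Mu:1 Ld:1 B:0 rd:1 wr:1>
#5 ALU src=r6,r1 held:RD_PORT  <A:1 Mu:1 Ld:1 B:0 rd:1 wr:1>
#6 ALU src=r4,r0 held:RD_PORT  <A:1 Mu:1 Ld:1 B:0 rd:1 wr:1>
#7 MUL src=r1,r5 held:RD_PORT  <A:1 Mu:1 Ld:1 B:0 rd:1 wr:1>

reason(slot 3) = RD_PORT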